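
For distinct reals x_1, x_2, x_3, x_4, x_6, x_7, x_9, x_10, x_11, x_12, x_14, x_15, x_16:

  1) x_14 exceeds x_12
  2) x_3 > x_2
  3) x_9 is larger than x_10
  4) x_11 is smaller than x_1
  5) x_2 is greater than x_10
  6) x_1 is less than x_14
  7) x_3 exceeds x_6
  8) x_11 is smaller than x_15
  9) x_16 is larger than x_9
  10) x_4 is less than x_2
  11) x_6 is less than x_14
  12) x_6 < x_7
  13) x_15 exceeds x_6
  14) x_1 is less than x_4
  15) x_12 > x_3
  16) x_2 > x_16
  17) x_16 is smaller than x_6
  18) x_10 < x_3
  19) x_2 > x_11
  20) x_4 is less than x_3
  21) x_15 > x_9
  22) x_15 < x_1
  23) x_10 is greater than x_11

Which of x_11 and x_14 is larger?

x_11 < x_10 and x_10 < x_9 give x_11 < x_9.
Then x_9 < x_16 extends the chain to x_16.
With x_16 < x_6: x_11 < x_10 < x_9 < x_16 < x_6.
Then x_6 < x_15 extends the chain to x_15.
With x_15 < x_1: x_11 < x_10 < x_9 < x_16 < x_6 < x_15 < x_1.
Then x_1 < x_4 extends the chain to x_4.
With x_4 < x_2: x_11 < x_10 < x_9 < x_16 < x_6 < x_15 < x_1 < x_4 < x_2.
Then x_2 < x_3 extends the chain to x_3.
Then x_3 < x_12 extends the chain to x_12.
With x_12 < x_14: x_11 < x_10 < x_9 < x_16 < x_6 < x_15 < x_1 < x_4 < x_2 < x_3 < x_12 < x_14.
So x_11 < x_14; x_14 is the larger of the two.

x_14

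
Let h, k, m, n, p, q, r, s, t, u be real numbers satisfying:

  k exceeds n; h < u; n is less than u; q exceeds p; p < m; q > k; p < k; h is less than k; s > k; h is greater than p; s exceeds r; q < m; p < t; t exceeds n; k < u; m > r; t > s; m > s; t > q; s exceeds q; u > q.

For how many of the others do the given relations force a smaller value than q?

4

The elements the relations force below q are p, h, n, k — no chain reaches any other.
That is 4.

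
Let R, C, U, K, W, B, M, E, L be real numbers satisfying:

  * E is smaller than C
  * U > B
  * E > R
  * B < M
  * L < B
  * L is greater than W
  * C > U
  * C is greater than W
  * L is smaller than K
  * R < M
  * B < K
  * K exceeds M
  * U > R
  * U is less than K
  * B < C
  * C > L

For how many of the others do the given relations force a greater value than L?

Directly above L: B, C, K.
One step further: M, U (5 so far).
Nothing else is reachable above L; 5 in all.

5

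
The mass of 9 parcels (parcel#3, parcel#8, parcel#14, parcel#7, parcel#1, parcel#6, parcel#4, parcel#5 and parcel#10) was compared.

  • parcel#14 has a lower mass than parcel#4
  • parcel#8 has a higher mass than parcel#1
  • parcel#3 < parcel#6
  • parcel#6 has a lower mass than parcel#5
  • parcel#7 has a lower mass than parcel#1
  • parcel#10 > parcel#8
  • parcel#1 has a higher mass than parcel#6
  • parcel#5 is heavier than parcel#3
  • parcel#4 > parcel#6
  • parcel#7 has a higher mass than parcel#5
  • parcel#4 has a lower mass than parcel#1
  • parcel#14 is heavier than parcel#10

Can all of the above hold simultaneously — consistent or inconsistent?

Chaining the given relations yields parcel#1 < parcel#8 < parcel#10 < parcel#14 < parcel#4, so parcel#1 < parcel#4. But one relation states parcel#4 < parcel#1. These cannot both hold.

inconsistent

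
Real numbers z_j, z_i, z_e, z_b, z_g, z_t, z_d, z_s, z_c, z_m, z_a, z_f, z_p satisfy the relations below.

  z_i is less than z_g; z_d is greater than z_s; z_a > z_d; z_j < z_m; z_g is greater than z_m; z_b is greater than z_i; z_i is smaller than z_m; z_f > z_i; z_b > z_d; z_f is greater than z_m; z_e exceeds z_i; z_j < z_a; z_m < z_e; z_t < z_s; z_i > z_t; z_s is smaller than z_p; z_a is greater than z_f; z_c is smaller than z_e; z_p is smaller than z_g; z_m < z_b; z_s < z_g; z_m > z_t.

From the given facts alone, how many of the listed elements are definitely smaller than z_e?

The elements the relations force below z_e are z_t, z_j, z_i, z_m, z_c — no chain reaches any other.
That is 5.

5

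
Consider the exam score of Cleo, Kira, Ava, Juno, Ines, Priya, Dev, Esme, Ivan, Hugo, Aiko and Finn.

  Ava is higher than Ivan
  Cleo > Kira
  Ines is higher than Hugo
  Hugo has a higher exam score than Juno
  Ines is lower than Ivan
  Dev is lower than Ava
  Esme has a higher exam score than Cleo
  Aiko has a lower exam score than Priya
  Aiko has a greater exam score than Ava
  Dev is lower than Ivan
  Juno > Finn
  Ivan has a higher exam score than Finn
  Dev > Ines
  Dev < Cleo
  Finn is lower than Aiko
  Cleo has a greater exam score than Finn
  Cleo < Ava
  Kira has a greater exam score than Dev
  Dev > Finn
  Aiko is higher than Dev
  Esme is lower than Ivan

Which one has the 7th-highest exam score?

Chaining the given pairs: Finn < Juno < Hugo < Ines < Dev < Kira < Cleo < Esme < Ivan < Ava < Aiko < Priya.
Counting 7 from the largest end gives Kira.

Kira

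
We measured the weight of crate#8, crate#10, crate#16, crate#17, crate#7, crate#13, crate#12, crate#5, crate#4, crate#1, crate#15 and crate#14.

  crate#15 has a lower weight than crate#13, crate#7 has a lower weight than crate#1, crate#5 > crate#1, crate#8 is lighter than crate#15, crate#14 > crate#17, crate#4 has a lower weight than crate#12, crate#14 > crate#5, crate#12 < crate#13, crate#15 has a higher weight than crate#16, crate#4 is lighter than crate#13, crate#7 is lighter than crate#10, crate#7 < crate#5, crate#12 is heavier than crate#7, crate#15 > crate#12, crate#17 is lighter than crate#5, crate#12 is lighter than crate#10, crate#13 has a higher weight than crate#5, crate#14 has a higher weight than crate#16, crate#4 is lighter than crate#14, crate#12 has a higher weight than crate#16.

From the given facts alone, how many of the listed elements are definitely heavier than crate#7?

7

Directly above crate#7: crate#12, crate#1, crate#5, crate#10.
One step further: crate#15, crate#13, crate#14 (7 so far).
No other element is forced above crate#7 by the given relations, so the count is 7.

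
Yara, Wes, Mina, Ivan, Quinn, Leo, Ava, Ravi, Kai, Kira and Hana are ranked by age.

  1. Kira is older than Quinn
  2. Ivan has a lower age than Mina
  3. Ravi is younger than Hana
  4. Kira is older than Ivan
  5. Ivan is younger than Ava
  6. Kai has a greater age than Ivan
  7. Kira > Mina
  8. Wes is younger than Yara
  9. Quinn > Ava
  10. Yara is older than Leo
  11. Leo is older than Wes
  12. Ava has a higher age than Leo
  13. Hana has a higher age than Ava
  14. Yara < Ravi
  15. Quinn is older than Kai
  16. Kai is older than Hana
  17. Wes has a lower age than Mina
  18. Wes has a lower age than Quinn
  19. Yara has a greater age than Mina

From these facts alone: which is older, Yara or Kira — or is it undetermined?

Yara < Ravi and Ravi < Hana give Yara < Hana.
Then Hana < Kai extends the chain to Kai.
Then Kai < Quinn extends the chain to Quinn.
Then Quinn < Kira extends the chain to Kira.
So Kira is older.

Kira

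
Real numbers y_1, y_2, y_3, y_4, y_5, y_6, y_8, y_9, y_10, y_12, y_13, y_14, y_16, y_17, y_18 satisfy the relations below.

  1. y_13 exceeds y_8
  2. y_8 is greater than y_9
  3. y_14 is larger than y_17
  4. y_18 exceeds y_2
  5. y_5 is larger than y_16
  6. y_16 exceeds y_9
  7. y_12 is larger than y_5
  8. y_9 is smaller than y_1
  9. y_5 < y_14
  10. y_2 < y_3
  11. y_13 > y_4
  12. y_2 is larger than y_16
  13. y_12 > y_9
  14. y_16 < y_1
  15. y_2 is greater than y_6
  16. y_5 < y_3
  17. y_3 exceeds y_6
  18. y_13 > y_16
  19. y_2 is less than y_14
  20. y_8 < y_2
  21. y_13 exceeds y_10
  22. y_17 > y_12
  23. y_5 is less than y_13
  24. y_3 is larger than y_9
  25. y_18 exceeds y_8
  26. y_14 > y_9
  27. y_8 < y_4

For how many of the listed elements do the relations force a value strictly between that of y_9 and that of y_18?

The relations place y_9 below y_18. An element lies strictly between them when it is forced above y_9 and also forced below y_18.
Above y_9: {y_16, y_8, y_5, y_4, y_2, y_3, y_13, y_12, y_1, y_17, y_14}. Below y_18: {y_6, y_16, y_8, y_2}.
Intersection: {y_16, y_8, y_2} — 3.

3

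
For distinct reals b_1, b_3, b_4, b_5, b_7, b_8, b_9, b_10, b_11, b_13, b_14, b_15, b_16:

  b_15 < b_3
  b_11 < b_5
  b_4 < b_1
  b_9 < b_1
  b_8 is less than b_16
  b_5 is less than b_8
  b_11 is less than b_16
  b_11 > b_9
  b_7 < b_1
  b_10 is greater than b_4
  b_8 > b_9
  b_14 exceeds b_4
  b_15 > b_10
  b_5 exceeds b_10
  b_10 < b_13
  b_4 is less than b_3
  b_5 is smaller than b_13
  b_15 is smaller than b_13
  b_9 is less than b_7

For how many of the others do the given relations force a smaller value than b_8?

5

Directly below b_8: b_9, b_5.
One step further: b_10, b_11 (4 so far).
One step further: b_4 (5 so far).
No other element is forced below b_8 by the given relations, so the count is 5.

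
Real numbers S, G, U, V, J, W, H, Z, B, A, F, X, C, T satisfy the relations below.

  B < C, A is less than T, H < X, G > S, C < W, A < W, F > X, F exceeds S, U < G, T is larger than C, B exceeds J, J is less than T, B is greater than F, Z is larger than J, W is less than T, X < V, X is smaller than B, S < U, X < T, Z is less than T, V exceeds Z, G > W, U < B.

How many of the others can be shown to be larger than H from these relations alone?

8

From H the given relations immediately reach X.
From those, F, B, T, V — 5 in total.
From those, C — 6 in total.
From those, W — 7 in total.
From those, G — 8 in total.
No other element is forced above H by the given relations, so the count is 8.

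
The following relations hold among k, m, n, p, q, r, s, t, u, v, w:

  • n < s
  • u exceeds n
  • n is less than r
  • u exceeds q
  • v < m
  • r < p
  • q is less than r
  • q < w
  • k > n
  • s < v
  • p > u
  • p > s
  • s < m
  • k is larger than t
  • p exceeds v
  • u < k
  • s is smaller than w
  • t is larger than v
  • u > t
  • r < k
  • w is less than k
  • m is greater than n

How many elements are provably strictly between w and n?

1

The relations place n below w. An element lies strictly between them when it is forced above n and also forced below w.
Above n: {s, v, r, t, m, u, k, p}. Below w: {s, q}.
Intersection: {s} — 1.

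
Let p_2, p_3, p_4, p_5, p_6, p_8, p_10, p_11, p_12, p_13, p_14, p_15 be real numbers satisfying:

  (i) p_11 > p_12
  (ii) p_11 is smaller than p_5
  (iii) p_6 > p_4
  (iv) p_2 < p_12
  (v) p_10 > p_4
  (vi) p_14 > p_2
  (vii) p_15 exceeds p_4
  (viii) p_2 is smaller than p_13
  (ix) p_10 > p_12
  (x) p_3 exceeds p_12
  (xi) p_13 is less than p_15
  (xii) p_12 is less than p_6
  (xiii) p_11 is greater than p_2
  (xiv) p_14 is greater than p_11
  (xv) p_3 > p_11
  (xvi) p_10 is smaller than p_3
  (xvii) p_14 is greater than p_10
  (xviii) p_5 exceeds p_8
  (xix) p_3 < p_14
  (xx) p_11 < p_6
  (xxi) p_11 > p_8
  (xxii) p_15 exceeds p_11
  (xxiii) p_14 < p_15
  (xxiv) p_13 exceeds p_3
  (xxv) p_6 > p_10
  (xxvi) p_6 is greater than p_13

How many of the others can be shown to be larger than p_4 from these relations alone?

6

The elements the relations force above p_4 are p_10, p_3, p_13, p_14, p_6, p_15 — no chain reaches any other.
That is 6.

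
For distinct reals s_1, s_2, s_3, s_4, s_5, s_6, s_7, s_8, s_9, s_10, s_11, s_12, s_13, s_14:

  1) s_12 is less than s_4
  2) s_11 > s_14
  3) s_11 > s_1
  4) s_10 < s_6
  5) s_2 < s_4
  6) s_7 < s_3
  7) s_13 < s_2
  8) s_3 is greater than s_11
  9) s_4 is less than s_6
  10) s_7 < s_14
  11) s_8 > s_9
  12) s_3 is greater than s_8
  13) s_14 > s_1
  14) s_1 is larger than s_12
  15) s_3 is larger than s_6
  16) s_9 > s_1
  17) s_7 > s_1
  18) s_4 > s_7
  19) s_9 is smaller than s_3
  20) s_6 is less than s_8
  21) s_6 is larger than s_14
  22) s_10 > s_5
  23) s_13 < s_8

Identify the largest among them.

s_12 is not greatest since s_12 < s_4; s_5 is not greatest since s_5 < s_10; s_13 is not greatest since s_13 < s_2; s_1 is not greatest since s_1 < s_7; s_7 is not greatest since s_7 < s_14; s_10 is not greatest since s_10 < s_6; s_9 is not greatest since s_9 < s_8; s_2 is not greatest since s_2 < s_4; s_14 is not greatest since s_14 < s_11; s_11 is not greatest since s_11 < s_3; s_4 is not greatest since s_4 < s_6; s_6 is not greatest since s_6 < s_3; s_8 is not greatest since s_8 < s_3.
Only s_3 has nothing above it, so s_3 is the largest.

s_3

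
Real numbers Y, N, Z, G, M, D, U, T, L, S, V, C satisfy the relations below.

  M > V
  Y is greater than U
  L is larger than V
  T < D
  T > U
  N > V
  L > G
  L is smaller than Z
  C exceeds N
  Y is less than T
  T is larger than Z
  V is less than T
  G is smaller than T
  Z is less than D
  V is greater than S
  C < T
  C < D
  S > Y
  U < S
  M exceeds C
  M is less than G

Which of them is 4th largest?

L

Piecing the relations together gives one ordering: U < Y < S < V < N < C < M < G < L < Z < T < D.
The 4th largest is L.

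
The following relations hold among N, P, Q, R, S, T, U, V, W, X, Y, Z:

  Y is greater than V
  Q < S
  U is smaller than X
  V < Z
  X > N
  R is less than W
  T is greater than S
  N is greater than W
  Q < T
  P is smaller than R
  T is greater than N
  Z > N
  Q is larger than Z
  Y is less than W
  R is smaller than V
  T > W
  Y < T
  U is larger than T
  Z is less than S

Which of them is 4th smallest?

Y

Piecing the relations together gives one ordering: P < R < V < Y < W < N < Z < Q < S < T < U < X.
Counting 4 from the smallest end gives Y.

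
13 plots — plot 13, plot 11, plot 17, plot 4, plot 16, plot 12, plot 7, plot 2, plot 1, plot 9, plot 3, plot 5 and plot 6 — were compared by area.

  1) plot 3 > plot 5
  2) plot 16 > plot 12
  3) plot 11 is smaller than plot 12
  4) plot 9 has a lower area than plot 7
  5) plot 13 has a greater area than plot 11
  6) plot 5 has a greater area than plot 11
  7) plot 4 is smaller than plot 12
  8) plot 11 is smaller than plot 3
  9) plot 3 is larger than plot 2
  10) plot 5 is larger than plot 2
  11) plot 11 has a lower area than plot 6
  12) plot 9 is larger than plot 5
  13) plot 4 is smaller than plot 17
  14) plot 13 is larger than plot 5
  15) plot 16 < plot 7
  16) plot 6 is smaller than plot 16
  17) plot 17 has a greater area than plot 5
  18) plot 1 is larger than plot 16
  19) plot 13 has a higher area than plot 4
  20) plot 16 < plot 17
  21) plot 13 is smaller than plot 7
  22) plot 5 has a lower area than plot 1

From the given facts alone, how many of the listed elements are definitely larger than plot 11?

Directly above plot 11: plot 5, plot 6, plot 12, plot 3, plot 13.
One step further: plot 16, plot 9, plot 17, plot 1, plot 7 (10 so far).
Nothing else is reachable above plot 11; 10 in all.

10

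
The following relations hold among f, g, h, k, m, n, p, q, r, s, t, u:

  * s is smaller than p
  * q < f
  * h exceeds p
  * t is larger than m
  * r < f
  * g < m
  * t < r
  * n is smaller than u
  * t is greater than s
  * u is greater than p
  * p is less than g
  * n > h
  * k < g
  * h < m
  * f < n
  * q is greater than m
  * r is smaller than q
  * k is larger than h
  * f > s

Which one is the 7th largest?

Chaining the given pairs: s < p < h < k < g < m < t < r < q < f < n < u.
The 7th largest is m.

m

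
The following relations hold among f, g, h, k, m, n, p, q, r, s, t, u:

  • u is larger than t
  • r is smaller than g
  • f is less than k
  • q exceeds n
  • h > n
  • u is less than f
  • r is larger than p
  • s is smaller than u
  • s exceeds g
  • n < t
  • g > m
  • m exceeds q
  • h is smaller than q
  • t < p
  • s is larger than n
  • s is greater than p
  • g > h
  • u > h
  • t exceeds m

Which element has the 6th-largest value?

Piecing the relations together gives one ordering: n < h < q < m < t < p < r < g < s < u < f < k.
The 6th largest is r.

r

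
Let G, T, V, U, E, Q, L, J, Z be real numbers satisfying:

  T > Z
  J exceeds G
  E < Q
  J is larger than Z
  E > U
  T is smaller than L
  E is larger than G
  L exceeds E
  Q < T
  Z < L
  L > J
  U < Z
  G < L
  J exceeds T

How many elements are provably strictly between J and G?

3

The relations place G below J. An element lies strictly between them when it is forced above G and also forced below J.
Above G: {E, Q, T, L}. Below J: {U, Z, E, Q, T}.
Intersection: {E, Q, T} — 3.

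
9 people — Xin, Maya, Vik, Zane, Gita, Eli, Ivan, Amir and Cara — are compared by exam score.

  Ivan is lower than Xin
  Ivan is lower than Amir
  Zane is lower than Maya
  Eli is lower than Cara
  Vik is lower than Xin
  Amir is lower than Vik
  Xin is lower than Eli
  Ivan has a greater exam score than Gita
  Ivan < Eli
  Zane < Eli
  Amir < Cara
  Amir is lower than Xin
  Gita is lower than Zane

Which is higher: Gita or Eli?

Eli

Link the given pairs in sequence: Gita < Ivan; Ivan < Amir; Amir < Vik; Vik < Xin; Xin < Eli.
Chaining these gives Gita < Ivan < Amir < Vik < Xin < Eli.
So Gita < Eli; Eli is the higher of the two.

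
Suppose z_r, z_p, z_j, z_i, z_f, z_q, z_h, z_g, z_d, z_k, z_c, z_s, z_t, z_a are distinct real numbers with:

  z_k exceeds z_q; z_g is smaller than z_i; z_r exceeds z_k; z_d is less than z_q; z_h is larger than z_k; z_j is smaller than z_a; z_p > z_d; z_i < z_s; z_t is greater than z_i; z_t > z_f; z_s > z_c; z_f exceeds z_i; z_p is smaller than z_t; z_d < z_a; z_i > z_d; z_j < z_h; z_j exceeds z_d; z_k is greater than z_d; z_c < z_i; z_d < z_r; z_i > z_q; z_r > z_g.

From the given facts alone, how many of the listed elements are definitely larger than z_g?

5

From z_g the given relations immediately reach z_i, z_r.
From those, z_s, z_f, z_t — 5 in total.
Nothing else is reachable above z_g; 5 in all.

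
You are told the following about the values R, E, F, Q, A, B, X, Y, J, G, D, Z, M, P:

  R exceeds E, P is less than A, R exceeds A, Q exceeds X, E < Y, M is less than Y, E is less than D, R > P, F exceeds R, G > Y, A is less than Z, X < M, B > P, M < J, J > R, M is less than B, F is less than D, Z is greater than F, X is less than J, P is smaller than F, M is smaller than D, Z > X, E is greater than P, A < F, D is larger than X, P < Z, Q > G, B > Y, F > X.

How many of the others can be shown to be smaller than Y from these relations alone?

4

From Y the given relations immediately reach M, E.
From those, P, X — 4 in total.
No other element is forced below Y by the given relations, so the count is 4.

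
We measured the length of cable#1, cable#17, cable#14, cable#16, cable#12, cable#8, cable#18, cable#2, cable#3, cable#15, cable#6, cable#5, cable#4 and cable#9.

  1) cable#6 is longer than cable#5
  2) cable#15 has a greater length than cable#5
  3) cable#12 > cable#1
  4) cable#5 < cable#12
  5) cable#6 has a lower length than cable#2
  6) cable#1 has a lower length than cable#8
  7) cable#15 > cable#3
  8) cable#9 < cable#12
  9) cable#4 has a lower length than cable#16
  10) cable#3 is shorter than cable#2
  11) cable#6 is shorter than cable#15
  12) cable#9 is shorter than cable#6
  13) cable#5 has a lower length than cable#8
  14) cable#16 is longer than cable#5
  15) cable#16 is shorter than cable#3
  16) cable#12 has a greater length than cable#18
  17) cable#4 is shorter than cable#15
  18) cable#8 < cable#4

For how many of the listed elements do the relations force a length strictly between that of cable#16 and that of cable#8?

Chaining upward from cable#8 reaches: cable#4, cable#3, cable#2, cable#15.
Chaining downward from cable#16 reaches: cable#1, cable#5, cable#4.
Strictly between cable#8 and cable#16 are those in both lists: cable#4 — 1 element.

1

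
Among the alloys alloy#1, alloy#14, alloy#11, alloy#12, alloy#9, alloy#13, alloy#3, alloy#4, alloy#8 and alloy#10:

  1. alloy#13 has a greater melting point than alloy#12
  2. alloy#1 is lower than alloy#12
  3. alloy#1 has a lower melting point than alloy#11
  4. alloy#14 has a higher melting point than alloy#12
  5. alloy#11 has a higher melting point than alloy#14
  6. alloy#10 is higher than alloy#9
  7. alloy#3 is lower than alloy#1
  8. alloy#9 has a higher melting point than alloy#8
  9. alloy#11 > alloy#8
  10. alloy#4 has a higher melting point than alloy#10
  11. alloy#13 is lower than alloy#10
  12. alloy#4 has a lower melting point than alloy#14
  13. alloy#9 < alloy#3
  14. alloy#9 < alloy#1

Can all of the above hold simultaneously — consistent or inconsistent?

consistent

Every relation is compatible with alloy#8 < alloy#9 < alloy#3 < alloy#1 < alloy#12 < alloy#13 < alloy#10 < alloy#4 < alloy#14 < alloy#11; the set is consistent.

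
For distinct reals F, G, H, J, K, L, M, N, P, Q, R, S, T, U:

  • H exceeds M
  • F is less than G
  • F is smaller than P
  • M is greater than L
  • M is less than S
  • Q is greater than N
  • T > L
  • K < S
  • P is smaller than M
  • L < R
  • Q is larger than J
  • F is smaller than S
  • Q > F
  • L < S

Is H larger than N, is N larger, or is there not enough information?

undetermined

Following every chain through N: above N we get Q.
H is not reached, and no chain runs the other way from H to N.
So the given relations leave the order of N and H undetermined.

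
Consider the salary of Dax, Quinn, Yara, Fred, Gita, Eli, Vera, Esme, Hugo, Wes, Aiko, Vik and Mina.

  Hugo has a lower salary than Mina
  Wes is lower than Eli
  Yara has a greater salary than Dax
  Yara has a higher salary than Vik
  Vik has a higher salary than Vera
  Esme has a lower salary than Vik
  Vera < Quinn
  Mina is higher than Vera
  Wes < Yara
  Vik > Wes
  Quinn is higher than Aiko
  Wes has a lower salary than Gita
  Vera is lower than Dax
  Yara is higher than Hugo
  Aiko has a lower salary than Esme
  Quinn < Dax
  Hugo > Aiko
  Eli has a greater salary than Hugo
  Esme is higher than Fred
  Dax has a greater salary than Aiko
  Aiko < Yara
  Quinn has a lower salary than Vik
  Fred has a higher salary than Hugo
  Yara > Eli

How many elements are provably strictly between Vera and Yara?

3

Chaining upward from Vera reaches: Quinn, Vik, Dax, Mina.
Chaining downward from Yara reaches: Wes, Aiko, Hugo, Fred, Esme, Quinn, Vik, Eli, Dax.
Strictly between Vera and Yara are those in both lists: Quinn, Vik, Dax — 3 elements.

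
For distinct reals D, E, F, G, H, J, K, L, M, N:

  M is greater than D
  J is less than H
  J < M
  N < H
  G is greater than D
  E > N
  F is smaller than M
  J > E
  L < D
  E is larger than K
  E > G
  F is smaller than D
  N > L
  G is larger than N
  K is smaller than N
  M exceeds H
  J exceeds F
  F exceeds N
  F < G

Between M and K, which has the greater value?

The relevant relations are K < N; N < F; F < D; D < G; G < E; E < J; J < H; H < M.
Together: K < N < F < D < G < E < J < H < M.
So K < M; M is the larger of the two.

M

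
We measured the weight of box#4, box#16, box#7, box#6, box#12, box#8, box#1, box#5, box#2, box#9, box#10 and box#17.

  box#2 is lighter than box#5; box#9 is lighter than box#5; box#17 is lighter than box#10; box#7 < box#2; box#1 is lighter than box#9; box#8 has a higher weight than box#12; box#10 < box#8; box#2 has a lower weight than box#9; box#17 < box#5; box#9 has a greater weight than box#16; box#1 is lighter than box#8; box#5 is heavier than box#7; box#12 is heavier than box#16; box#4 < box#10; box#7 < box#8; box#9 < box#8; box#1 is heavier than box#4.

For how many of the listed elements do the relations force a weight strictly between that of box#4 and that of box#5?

Chaining upward from box#4 reaches: box#1, box#10, box#9, box#8.
Chaining downward from box#5 reaches: box#17, box#1, box#7, box#2, box#16, box#9.
Strictly between box#4 and box#5 are those in both lists: box#1, box#9 — 2 elements.

2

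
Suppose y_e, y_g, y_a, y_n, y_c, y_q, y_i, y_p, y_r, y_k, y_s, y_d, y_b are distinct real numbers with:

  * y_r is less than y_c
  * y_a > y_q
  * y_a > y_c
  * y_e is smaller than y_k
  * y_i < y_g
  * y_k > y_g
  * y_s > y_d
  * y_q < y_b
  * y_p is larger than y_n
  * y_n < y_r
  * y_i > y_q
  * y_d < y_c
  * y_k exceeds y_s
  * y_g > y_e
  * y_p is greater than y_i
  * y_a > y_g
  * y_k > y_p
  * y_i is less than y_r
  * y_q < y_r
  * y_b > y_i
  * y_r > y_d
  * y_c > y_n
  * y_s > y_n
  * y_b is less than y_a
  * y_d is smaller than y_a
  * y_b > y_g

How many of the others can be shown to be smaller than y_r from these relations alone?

4

Directly below y_r: y_q, y_n, y_d, y_i.
No other element is forced below y_r by the given relations, so the count is 4.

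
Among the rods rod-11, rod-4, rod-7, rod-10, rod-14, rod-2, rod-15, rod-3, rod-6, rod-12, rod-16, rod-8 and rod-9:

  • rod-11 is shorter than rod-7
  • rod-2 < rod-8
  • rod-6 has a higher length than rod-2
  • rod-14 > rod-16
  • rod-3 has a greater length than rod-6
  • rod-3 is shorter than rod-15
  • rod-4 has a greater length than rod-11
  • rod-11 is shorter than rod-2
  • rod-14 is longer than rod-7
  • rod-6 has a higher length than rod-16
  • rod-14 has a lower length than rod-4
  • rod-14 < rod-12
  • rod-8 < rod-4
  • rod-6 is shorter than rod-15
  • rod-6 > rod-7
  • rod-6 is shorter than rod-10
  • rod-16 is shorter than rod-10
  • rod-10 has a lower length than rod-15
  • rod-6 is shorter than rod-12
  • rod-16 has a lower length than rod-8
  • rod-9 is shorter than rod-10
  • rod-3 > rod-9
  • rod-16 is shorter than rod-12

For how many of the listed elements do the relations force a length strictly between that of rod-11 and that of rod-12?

4

The relations place rod-11 below rod-12. An element lies strictly between them when it is forced above rod-11 and also forced below rod-12.
Above rod-11: {rod-2, rod-7, rod-14, rod-6, rod-3, rod-10, rod-8, rod-4, rod-15}. Below rod-12: {rod-16, rod-2, rod-7, rod-14, rod-6}.
Intersection: {rod-2, rod-7, rod-14, rod-6} — 4.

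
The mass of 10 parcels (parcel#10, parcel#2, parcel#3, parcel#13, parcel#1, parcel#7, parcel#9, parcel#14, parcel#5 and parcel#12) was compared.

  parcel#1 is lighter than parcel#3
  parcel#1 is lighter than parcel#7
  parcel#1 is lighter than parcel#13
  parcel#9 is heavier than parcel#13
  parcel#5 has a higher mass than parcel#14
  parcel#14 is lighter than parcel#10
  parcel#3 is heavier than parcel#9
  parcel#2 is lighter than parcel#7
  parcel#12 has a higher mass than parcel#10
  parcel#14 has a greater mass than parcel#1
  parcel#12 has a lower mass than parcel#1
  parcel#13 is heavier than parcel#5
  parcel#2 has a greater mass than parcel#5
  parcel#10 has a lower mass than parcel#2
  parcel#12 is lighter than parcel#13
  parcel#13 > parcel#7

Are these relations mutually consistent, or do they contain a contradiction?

Chaining the given relations yields parcel#10 < parcel#12 < parcel#1 < parcel#14, so parcel#10 < parcel#14. But one relation states parcel#14 < parcel#10. These cannot both hold.

inconsistent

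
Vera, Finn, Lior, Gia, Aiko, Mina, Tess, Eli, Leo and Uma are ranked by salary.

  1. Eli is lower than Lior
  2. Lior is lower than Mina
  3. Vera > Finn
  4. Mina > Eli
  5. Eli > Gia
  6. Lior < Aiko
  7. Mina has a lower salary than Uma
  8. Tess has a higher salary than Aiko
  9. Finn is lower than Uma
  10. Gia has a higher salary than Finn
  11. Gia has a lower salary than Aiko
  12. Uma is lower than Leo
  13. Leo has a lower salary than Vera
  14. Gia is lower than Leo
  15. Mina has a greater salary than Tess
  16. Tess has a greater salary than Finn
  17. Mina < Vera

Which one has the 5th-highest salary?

Tess

Piecing the relations together gives one ordering: Finn < Gia < Eli < Lior < Aiko < Tess < Mina < Uma < Leo < Vera.
The 5th largest is Tess.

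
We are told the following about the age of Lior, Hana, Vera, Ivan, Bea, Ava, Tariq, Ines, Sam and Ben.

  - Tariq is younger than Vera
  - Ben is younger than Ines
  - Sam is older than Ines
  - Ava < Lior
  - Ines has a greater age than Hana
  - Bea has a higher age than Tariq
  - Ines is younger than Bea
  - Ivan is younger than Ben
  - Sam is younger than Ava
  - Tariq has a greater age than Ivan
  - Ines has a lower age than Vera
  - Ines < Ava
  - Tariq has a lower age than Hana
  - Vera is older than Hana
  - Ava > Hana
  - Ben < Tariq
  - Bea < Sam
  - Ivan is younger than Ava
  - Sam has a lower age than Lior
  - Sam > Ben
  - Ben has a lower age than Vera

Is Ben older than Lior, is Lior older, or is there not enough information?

Ben < Tariq and Tariq < Hana give Ben < Hana.
With Hana < Ines: Ben < Tariq < Hana < Ines.
Then Ines < Bea extends the chain to Bea.
With Bea < Sam: Ben < Tariq < Hana < Ines < Bea < Sam.
Then Sam < Ava extends the chain to Ava.
With Ava < Lior: Ben < Tariq < Hana < Ines < Bea < Sam < Ava < Lior.
So Lior is older.

Lior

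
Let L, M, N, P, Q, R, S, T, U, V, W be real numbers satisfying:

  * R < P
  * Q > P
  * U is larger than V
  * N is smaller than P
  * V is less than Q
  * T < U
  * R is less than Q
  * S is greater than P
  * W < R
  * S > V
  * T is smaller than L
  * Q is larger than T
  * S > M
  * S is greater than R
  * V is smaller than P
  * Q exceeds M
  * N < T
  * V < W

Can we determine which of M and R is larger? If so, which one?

undetermined

Following every chain through M: above M we get S, Q.
R is not reached, and no chain runs the other way from R to M.
So the given relations leave the order of M and R undetermined.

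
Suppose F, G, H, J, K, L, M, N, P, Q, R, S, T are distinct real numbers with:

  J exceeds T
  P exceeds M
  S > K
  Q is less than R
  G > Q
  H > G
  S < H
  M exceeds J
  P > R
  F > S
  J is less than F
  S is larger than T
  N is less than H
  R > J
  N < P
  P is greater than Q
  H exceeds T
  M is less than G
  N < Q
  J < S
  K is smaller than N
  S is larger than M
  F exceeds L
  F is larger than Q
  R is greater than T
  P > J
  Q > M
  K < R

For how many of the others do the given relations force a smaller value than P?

7

The elements the relations force below P are T, K, J, M, N, Q, R — no chain reaches any other.
That is 7.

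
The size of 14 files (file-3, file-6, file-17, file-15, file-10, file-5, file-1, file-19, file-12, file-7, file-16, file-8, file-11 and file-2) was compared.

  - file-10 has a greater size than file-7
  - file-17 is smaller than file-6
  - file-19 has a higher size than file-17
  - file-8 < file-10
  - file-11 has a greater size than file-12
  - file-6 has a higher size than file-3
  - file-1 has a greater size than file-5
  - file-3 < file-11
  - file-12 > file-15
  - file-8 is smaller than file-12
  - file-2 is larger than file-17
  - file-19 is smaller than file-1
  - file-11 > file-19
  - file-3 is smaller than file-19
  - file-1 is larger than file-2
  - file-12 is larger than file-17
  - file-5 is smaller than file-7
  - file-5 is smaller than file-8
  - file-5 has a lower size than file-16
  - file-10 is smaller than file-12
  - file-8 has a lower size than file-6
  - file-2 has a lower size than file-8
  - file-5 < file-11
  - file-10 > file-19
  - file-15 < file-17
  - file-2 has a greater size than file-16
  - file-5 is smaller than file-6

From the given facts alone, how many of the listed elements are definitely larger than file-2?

From file-2 the given relations immediately reach file-8, file-1.
From those, file-10, file-12, file-6 — 5 in total.
From those, file-11 — 6 in total.
No other element is forced above file-2 by the given relations, so the count is 6.

6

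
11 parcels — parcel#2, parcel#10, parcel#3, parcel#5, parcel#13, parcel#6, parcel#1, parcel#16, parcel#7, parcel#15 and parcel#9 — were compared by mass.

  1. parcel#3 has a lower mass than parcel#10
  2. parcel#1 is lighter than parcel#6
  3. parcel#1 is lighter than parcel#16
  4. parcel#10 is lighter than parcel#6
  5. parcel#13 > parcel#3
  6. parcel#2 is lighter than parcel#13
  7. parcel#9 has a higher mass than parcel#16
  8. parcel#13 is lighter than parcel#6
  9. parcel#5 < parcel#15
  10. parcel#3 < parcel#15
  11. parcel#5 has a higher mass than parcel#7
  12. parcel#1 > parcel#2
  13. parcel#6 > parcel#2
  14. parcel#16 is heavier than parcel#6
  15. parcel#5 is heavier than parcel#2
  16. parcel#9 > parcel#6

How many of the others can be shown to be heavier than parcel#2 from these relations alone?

7

From parcel#2 the given relations immediately reach parcel#5, parcel#13, parcel#1, parcel#6.
From those, parcel#15, parcel#16, parcel#9 — 7 in total.
No other element is forced above parcel#2 by the given relations, so the count is 7.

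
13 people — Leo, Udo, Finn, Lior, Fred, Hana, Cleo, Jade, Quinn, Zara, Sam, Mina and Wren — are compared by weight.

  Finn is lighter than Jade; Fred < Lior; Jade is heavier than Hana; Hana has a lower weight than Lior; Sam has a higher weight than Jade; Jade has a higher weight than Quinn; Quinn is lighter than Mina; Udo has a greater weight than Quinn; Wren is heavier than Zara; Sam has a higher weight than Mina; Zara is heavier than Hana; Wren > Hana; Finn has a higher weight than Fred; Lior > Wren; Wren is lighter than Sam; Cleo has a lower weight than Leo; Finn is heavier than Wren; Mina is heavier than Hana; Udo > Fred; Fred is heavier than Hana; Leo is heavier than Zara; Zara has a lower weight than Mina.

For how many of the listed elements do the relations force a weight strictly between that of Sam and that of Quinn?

The relations place Quinn below Sam. An element lies strictly between them when it is forced above Quinn and also forced below Sam.
Above Quinn: {Udo, Mina, Jade}. Below Sam: {Hana, Fred, Zara, Wren, Mina, Finn, Jade}.
Intersection: {Mina, Jade} — 2.

2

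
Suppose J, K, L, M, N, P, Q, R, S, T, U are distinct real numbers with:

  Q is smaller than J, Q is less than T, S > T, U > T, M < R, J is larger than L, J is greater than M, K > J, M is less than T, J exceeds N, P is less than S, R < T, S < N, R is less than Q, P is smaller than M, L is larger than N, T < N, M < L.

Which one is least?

Chaining upward from P: directly above it, M, S; then R, T, N, L, J; then Q, U, K.
That covers every other element, and nothing is given below P, so P is the least.

P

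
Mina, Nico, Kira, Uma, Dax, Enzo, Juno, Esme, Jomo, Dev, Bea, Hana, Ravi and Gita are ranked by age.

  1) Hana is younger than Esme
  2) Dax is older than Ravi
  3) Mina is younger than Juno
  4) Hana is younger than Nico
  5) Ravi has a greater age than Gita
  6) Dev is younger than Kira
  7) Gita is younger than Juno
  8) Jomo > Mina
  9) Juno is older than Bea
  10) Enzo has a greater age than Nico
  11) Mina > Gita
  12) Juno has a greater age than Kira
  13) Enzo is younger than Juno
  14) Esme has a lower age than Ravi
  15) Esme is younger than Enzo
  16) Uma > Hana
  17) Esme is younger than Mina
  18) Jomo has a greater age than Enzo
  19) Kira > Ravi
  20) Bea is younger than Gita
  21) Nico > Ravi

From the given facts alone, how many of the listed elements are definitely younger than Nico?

Directly below Nico: Hana, Ravi.
One step further: Esme, Gita (4 so far).
One step further: Bea (5 so far).
Nothing else is reachable below Nico; 5 in all.

5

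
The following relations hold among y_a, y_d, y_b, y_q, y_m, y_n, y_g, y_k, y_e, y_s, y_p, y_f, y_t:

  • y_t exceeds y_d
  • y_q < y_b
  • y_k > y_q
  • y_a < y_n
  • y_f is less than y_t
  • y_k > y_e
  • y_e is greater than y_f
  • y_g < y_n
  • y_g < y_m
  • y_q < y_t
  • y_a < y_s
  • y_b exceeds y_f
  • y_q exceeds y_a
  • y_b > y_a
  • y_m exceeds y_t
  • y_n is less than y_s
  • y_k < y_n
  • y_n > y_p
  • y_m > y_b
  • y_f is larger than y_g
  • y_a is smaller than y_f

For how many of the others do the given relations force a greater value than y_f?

From y_f the given relations immediately reach y_t, y_e, y_b.
From those, y_k, y_m — 5 in total.
From those, y_n — 6 in total.
From those, y_s — 7 in total.
Nothing else is reachable above y_f; 7 in all.

7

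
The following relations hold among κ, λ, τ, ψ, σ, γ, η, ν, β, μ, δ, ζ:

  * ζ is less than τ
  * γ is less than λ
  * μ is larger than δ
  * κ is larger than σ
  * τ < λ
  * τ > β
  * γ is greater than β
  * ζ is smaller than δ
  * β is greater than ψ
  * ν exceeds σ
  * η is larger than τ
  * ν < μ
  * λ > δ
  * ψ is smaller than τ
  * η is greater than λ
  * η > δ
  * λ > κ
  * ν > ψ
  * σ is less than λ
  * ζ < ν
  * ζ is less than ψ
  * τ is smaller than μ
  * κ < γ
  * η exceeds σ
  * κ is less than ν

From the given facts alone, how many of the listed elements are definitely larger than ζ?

The elements the relations force above ζ are ψ, β, ν, δ, τ, γ, λ, η, μ — no chain reaches any other.
That is 9.

9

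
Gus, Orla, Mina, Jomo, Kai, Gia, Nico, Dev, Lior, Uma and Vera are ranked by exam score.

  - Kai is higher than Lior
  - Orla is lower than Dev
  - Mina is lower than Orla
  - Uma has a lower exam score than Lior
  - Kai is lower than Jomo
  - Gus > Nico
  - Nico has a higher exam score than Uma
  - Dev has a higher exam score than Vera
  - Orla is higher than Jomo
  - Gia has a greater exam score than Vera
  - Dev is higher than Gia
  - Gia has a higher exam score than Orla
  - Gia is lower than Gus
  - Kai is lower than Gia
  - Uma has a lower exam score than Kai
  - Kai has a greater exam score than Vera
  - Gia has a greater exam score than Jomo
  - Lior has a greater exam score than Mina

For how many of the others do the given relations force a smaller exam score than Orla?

Directly below Orla: Mina, Jomo.
One step further: Kai (3 so far).
One step further: Uma, Lior, Vera (6 so far).
No other element is forced below Orla by the given relations, so the count is 6.

6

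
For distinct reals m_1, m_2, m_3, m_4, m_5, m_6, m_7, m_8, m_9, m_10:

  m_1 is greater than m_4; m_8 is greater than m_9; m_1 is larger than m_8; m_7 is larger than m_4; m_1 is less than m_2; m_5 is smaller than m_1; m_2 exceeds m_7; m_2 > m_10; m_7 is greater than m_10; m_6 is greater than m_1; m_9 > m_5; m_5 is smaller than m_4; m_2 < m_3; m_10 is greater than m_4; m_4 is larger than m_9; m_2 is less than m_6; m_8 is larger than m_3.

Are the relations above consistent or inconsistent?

inconsistent

We have m_1 < m_2 stated directly, yet also m_2 < m_3 < m_8 < m_1 by chaining the others — so m_2 < m_1. Contradiction.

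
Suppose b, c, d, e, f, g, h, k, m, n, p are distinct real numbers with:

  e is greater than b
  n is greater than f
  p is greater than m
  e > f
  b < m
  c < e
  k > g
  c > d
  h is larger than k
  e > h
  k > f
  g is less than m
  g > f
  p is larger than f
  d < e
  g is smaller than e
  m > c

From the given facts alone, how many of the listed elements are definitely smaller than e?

7

From e the given relations immediately reach d, f, c, b, g, h.
From those, k — 7 in total.
Nothing else is reachable below e; 7 in all.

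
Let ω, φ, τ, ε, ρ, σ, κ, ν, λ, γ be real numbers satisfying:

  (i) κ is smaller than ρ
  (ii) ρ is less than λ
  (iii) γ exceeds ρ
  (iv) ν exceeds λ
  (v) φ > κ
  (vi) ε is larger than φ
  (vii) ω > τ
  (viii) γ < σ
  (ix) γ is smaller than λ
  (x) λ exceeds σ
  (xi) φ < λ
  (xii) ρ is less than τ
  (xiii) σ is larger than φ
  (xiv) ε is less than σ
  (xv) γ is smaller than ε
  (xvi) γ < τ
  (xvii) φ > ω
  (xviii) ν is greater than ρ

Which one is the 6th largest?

Piecing the relations together gives one ordering: κ < ρ < γ < τ < ω < φ < ε < σ < λ < ν.
Counting 6 from the largest end gives ω.

ω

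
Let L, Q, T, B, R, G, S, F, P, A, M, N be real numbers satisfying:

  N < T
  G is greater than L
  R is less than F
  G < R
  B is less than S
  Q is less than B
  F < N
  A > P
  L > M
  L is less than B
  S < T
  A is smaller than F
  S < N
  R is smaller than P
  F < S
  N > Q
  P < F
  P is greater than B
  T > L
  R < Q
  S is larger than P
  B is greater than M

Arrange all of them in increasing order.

M < L < G < R < Q < B < P < A < F < S < N < T

Nothing is placed below M, so it is least; from there M < L; L < G; G < R; R < Q; Q < B; B < P; P < A; A < F; F < S; S < N; N < T, each given directly.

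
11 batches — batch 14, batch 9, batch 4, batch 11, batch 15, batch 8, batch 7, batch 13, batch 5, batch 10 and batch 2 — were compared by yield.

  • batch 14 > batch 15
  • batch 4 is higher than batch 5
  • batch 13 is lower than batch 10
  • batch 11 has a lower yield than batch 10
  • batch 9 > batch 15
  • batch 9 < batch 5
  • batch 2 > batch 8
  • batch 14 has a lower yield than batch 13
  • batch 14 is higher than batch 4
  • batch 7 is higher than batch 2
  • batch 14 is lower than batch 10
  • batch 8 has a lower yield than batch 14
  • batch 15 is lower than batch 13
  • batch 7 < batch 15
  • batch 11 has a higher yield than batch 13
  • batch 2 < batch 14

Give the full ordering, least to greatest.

batch 8 < batch 2 < batch 7 < batch 15 < batch 9 < batch 5 < batch 4 < batch 14 < batch 13 < batch 11 < batch 10

Nothing is placed below batch 8, so it is least; from there batch 8 < batch 2; batch 2 < batch 7; batch 7 < batch 15; batch 15 < batch 9; batch 9 < batch 5; batch 5 < batch 4; batch 4 < batch 14; batch 14 < batch 13; batch 13 < batch 11; batch 11 < batch 10, each given directly.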